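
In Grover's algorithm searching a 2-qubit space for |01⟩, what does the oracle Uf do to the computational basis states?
Uf|x⟩ = -|x⟩ if x = 01, else |x⟩ (phase flip on target)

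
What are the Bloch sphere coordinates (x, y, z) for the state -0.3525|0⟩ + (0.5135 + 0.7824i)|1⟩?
(-0.362, -0.5516, -0.7516)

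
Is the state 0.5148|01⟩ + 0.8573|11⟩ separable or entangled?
Separable

Writing the state as a|00⟩ + b|01⟩ + c|10⟩ + d|11⟩, it is a product state iff ad − bc = 0.
Here (a, b, c, d) = (0, 0.5148, 0, 0.8573): ad − bc = (0)(0.8573) − (0.5148)(0) = 0, so the state is separable.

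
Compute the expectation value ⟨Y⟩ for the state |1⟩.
0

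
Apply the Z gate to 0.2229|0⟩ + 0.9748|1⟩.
0.2229|0⟩ - 0.9748|1⟩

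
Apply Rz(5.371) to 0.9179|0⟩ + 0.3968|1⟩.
(-0.8241 - 0.4043i)|0⟩ + (-0.3562 + 0.1748i)|1⟩

Rz(5.371) = [[e^(−iθ/2), 0], [0, e^(iθ/2)]] with e^(±iθ/2) = cos(θ/2) ± i·sin(θ/2); θ = 5.371, cos(θ/2) ≈ -0.89778, sin(θ/2) ≈ 0.440444.
With a = amp(|0⟩) = 0.9179 and b = amp(|1⟩) = 0.3968:
new amp(|0⟩) = (-0.89778 - 0.440444i)·a = (-0.8241 - 0.4043i)
new amp(|1⟩) = (-0.89778 + 0.440444i)·b = (-0.3562 + 0.1748i)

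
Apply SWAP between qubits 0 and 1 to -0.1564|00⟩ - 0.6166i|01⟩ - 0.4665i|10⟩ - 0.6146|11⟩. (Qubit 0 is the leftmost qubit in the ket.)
-0.1564|00⟩ - 0.4665i|01⟩ - 0.6166i|10⟩ - 0.6146|11⟩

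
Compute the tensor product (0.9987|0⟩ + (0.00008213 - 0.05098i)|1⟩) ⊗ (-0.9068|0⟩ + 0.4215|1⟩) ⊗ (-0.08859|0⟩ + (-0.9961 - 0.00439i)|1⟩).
0.08023|000⟩ + (0.9021 + 0.003976i)|001⟩ - 0.03729|010⟩ + (-0.4193 - 0.001848i)|011⟩ + (0.000006598 - 0.004095i)|100⟩ + (0.0002771 - 0.04605i)|101⟩ + (-0.000003067 + 0.001904i)|110⟩ + (-0.0001288 + 0.0214i)|111⟩

amp(|b₁b₂…⟩) = product of the factor amplitudes for bits b₁, b₂, …; only kets whose every factor amplitude is nonzero survive.
|000⟩: (0.9987)(-0.9068)(-0.08859) = 0.08023
|001⟩: (0.9987)(-0.9068)(-0.9961 - 0.00439i) = (0.9021 + 0.003976i)
|010⟩: (0.9987)(0.4215)(-0.08859) = -0.03729
|011⟩: (0.9987)(0.4215)(-0.9961 - 0.00439i) = (-0.4193 - 0.001848i)
|100⟩: (0.00008213 - 0.05098i)(-0.9068)(-0.08859) = (0.000006598 - 0.004095i)
|101⟩: (0.00008213 - 0.05098i)(-0.9068)(-0.9961 - 0.00439i) = (0.0002771 - 0.04605i)
|110⟩: (0.00008213 - 0.05098i)(0.4215)(-0.08859) = (-0.000003067 + 0.001904i)
|111⟩: (0.00008213 - 0.05098i)(0.4215)(-0.9961 - 0.00439i) = (-0.0001288 + 0.0214i)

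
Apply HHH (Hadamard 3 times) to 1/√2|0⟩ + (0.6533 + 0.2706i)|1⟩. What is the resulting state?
(0.962 + 0.1913i)|0⟩ + (0.03805 - 0.1913i)|1⟩

H² = I, so H^3 = H: a single Hadamard. With (a, b) = (1/√2, (0.6533 + 0.2706i)), H gives ((a + b)/√2, (a − b)/√2) = ((0.962 + 0.1913i), (0.03805 - 0.1913i)).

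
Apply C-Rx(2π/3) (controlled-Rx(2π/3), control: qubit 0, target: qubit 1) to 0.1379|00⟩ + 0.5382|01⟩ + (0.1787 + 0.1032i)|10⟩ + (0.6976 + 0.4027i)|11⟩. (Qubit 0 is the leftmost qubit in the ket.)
0.1379|00⟩ + 0.5382|01⟩ + (0.4381 - 0.5525i)|10⟩ + (0.4382 + 0.04659i)|11⟩

C-Rx(2π/3) leaves the control-|0⟩ kets |00⟩, |01⟩ unchanged and applies Rx(2π/3) to qubit 1 on the control-|1⟩ pair (|10⟩, |11⟩).
Rx(2π/3) = [[cos(θ/2), −i·sin(θ/2)], [−i·sin(θ/2), cos(θ/2)]]; θ = 2π/3, cos(θ/2) ≈ 0.5, sin(θ/2) ≈ 0.866025.
With a = amp(|10⟩) = (0.1787 + 0.1032i) and b = amp(|11⟩) = (0.6976 + 0.4027i):
new amp(|10⟩) = (0.5)·a + (-0.866025i)·b = (0.4381 - 0.5525i)
new amp(|11⟩) = (-0.866025i)·a + (0.5)·b = (0.4382 + 0.04659i)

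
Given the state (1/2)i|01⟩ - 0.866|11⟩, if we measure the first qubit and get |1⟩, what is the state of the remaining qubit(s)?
-|1⟩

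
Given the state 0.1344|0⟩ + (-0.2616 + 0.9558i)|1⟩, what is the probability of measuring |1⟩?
0.982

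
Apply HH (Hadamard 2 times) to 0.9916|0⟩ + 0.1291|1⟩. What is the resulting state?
0.9916|0⟩ + 0.1291|1⟩

H² = I, so an even number of Hadamards cancels: H^2 = I and the state is unchanged.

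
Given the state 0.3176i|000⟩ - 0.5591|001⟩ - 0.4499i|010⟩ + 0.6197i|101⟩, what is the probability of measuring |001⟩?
0.3126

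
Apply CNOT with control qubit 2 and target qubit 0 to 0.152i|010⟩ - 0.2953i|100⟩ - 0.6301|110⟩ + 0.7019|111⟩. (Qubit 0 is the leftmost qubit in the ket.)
0.152i|010⟩ + 0.7019|011⟩ - 0.2953i|100⟩ - 0.6301|110⟩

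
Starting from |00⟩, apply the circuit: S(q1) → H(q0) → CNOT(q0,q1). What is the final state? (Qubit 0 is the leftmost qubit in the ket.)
1/√2|00⟩ + 1/√2|11⟩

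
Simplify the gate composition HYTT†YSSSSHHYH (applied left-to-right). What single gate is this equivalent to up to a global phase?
Y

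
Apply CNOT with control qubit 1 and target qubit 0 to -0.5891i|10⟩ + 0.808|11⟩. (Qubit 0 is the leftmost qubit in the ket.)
0.808|01⟩ - 0.5891i|10⟩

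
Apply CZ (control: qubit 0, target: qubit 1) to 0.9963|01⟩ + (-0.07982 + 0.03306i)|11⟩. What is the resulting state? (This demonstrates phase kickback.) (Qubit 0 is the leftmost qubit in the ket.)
0.9963|01⟩ + (0.07982 - 0.03306i)|11⟩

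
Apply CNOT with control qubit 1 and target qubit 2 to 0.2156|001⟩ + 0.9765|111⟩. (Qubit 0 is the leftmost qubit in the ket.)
0.2156|001⟩ + 0.9765|110⟩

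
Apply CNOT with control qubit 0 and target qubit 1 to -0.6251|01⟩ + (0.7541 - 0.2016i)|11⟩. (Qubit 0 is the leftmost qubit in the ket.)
-0.6251|01⟩ + (0.7541 - 0.2016i)|10⟩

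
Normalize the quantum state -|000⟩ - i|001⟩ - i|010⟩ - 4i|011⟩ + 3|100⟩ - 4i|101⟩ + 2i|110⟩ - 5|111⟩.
-0.117|000⟩ - 0.117i|001⟩ - 0.117i|010⟩ - 0.4682i|011⟩ + 0.3511|100⟩ - 0.4682i|101⟩ + 0.2341i|110⟩ - 0.5852|111⟩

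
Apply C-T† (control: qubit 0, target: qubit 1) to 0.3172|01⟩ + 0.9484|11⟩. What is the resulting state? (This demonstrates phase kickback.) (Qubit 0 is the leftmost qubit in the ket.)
0.3172|01⟩ + (0.6706 - 0.6706i)|11⟩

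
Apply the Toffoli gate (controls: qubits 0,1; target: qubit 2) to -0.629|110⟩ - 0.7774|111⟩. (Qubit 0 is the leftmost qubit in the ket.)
-0.7774|110⟩ - 0.629|111⟩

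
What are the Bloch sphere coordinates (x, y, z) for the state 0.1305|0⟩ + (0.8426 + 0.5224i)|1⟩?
(0.2199, 0.1363, -0.9658)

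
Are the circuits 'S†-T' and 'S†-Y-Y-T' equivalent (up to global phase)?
Yes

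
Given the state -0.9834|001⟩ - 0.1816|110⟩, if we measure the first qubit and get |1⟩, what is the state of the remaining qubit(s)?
-|10⟩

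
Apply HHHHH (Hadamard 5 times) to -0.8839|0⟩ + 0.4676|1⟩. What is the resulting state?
-0.2944|0⟩ - 0.9557|1⟩

H² = I, so H^5 = H: a single Hadamard. With (a, b) = (-0.8839, 0.4676), H gives ((a + b)/√2, (a − b)/√2) = (-0.2944, -0.9557).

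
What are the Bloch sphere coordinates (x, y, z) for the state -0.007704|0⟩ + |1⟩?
(-0.01541, 0, -0.9999)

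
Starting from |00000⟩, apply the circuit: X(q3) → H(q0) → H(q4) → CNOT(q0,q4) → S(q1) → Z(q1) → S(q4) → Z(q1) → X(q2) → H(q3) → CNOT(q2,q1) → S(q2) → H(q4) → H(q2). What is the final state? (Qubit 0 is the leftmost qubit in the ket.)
(-0.1768 + 0.1768i)|01000⟩ + (0.1768 + 0.1768i)|01001⟩ + (0.1768 - 0.1768i)|01010⟩ + (-0.1768 - 0.1768i)|01011⟩ + (0.1768 - 0.1768i)|01100⟩ + (-0.1768 - 0.1768i)|01101⟩ + (-0.1768 + 0.1768i)|01110⟩ + (0.1768 + 0.1768i)|01111⟩ + (-0.1768 + 0.1768i)|11000⟩ + (0.1768 + 0.1768i)|11001⟩ + (0.1768 - 0.1768i)|11010⟩ + (-0.1768 - 0.1768i)|11011⟩ + (0.1768 - 0.1768i)|11100⟩ + (-0.1768 - 0.1768i)|11101⟩ + (-0.1768 + 0.1768i)|11110⟩ + (0.1768 + 0.1768i)|11111⟩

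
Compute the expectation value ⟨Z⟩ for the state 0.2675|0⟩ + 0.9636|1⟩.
-0.857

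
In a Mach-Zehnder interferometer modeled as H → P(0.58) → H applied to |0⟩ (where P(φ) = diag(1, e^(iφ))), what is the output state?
(0.9182 + 0.274i)|0⟩ + (0.08177 - 0.274i)|1⟩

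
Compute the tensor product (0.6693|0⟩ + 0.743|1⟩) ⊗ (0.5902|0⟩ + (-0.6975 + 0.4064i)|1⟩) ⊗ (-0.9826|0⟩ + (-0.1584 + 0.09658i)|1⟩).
-0.3881|000⟩ + (-0.06257 + 0.03815i)|001⟩ + (0.4587 - 0.2673i)|010⟩ + (0.04768 - 0.08817i)|011⟩ - 0.4309|100⟩ + (-0.06946 + 0.04235i)|101⟩ + (0.5092 - 0.2967i)|110⟩ + (0.05293 - 0.09788i)|111⟩

amp(|b₁b₂…⟩) = product of the factor amplitudes for bits b₁, b₂, …; only kets whose every factor amplitude is nonzero survive.
|000⟩: (0.6693)(0.5902)(-0.9826) = -0.3881
|001⟩: (0.6693)(0.5902)(-0.1584 + 0.09658i) = (-0.06257 + 0.03815i)
|010⟩: (0.6693)(-0.6975 + 0.4064i)(-0.9826) = (0.4587 - 0.2673i)
|011⟩: (0.6693)(-0.6975 + 0.4064i)(-0.1584 + 0.09658i) = (0.04768 - 0.08817i)
|100⟩: (0.743)(0.5902)(-0.9826) = -0.4309
|101⟩: (0.743)(0.5902)(-0.1584 + 0.09658i) = (-0.06946 + 0.04235i)
|110⟩: (0.743)(-0.6975 + 0.4064i)(-0.9826) = (0.5092 - 0.2967i)
|111⟩: (0.743)(-0.6975 + 0.4064i)(-0.1584 + 0.09658i) = (0.05293 - 0.09788i)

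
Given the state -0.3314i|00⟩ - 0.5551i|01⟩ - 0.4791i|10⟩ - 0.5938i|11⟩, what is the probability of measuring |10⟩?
0.2295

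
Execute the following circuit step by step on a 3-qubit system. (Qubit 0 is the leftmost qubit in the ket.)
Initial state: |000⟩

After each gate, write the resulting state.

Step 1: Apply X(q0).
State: |100⟩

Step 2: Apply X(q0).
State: |000⟩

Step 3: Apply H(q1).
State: 1/√2|000⟩ + 1/√2|010⟩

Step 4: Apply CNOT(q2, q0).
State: 1/√2|000⟩ + 1/√2|010⟩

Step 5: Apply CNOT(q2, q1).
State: 1/√2|000⟩ + 1/√2|010⟩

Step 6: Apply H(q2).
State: 1/2|000⟩ + 1/2|001⟩ + 1/2|010⟩ + 1/2|011⟩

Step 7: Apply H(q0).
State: 1/√8|000⟩ + 1/√8|001⟩ + 1/√8|010⟩ + 1/√8|011⟩ + 1/√8|100⟩ + 1/√8|101⟩ + 1/√8|110⟩ + 1/√8|111⟩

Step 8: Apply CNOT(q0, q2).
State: 1/√8|000⟩ + 1/√8|001⟩ + 1/√8|010⟩ + 1/√8|011⟩ + 1/√8|100⟩ + 1/√8|101⟩ + 1/√8|110⟩ + 1/√8|111⟩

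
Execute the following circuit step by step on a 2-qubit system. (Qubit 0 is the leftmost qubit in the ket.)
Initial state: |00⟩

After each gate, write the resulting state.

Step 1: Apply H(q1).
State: 1/√2|00⟩ + 1/√2|01⟩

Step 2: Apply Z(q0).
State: 1/√2|00⟩ + 1/√2|01⟩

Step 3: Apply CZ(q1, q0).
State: 1/√2|00⟩ + 1/√2|01⟩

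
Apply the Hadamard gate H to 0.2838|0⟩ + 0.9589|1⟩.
0.8787|0⟩ - 0.4774|1⟩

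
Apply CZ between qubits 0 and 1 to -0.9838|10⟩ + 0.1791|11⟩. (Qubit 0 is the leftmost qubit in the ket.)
-0.9838|10⟩ - 0.1791|11⟩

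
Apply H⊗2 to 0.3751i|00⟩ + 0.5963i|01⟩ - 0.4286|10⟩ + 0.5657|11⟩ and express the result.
(0.06855 + 0.4857i)|00⟩ + (-0.4972 - 0.1106i)|01⟩ + (-0.06855 + 0.4857i)|10⟩ + (0.4972 - 0.1106i)|11⟩

H⊗2 gives amp(|y⟩) = (1/2) Σ_x (−1)^(x·y) amp(|x⟩), where x·y is the number of positions in which both x and y have a 1.
|00⟩: (0.3751i + 0.5963i - 0.4286 + 0.5657)/2 = (0.06855 + 0.4857i)
|01⟩: (0.3751i - 0.5963i - 0.4286 - 0.5657)/2 = (-0.4972 - 0.1106i)
|10⟩: (0.3751i + 0.5963i + 0.4286 - 0.5657)/2 = (-0.06855 + 0.4857i)
|11⟩: (0.3751i - 0.5963i + 0.4286 + 0.5657)/2 = (0.4972 - 0.1106i)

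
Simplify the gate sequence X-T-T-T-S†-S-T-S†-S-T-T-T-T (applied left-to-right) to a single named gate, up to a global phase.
X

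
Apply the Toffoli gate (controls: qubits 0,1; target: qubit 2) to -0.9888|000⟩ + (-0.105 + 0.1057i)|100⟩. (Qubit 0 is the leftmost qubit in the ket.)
-0.9888|000⟩ + (-0.105 + 0.1057i)|100⟩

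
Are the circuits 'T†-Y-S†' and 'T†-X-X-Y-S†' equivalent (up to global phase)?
Yes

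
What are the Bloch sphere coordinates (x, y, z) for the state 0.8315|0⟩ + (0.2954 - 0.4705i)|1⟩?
(0.4913, -0.7824, 0.3828)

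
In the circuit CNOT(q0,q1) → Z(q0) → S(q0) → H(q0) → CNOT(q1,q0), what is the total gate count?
5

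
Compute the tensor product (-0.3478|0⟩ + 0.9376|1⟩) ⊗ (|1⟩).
-0.3478|01⟩ + 0.9376|11⟩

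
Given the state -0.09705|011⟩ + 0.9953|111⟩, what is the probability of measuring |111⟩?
0.9906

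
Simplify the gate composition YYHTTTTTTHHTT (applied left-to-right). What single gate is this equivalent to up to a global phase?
H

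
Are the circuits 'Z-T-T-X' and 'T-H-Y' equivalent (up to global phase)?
No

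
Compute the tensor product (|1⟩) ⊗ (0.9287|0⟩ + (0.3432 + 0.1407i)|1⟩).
0.9287|10⟩ + (0.3432 + 0.1407i)|11⟩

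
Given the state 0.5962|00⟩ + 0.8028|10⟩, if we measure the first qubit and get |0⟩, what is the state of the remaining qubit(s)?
|0⟩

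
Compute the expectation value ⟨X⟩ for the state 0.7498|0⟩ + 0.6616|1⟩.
0.9921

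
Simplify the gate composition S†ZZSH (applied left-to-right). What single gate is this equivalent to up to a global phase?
H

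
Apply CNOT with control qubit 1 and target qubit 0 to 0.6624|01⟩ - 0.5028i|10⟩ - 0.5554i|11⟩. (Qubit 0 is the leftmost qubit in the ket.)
-0.5554i|01⟩ - 0.5028i|10⟩ + 0.6624|11⟩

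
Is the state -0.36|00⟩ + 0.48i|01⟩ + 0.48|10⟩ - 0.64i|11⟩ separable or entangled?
Separable

Writing the state as a|00⟩ + b|01⟩ + c|10⟩ + d|11⟩, it is a product state iff ad − bc = 0.
Here (a, b, c, d) = (-0.36, 0.48i, 0.48, -0.64i): ad − bc = (-0.36)(-0.64i) − (0.48i)(0.48) = 0, so the state is separable.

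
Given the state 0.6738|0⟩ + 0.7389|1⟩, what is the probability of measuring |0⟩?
0.454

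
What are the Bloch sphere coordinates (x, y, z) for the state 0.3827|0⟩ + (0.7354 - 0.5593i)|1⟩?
(0.5629, -0.4281, -0.7072)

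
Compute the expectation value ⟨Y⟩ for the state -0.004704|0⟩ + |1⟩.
0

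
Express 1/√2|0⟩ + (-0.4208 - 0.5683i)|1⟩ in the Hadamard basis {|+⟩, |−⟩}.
(0.2024 - 0.4018i)|+⟩ + (0.7976 + 0.4018i)|−⟩

With |ψ⟩ = α|0⟩ + β|1⟩, the Hadamard-basis coefficients are ⟨+|ψ⟩ = (α + β)/√2 and ⟨−|ψ⟩ = (α − β)/√2.
Here α = 1/√2, β = (-0.4208 - 0.5683i): (α + β)/√2 = (0.2024 - 0.4018i), (α − β)/√2 = (0.7976 + 0.4018i).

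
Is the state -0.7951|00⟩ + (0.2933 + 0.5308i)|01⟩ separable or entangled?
Separable

Writing the state as a|00⟩ + b|01⟩ + c|10⟩ + d|11⟩, it is a product state iff ad − bc = 0.
Here (a, b, c, d) = (-0.7951, (0.2933 + 0.5308i), 0, 0): ad − bc = (-0.7951)(0) − (0.2933 + 0.5308i)(0) = 0, so the state is separable.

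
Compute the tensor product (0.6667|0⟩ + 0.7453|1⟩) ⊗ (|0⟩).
0.6667|00⟩ + 0.7453|10⟩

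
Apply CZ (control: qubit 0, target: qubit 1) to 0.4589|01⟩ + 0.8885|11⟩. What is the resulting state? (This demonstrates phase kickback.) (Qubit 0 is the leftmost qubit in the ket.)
0.4589|01⟩ - 0.8885|11⟩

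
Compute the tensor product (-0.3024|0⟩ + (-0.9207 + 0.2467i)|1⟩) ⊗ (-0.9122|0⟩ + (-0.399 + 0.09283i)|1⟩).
0.2758|00⟩ + (0.1207 - 0.02807i)|01⟩ + (0.8399 - 0.225i)|10⟩ + (0.3445 - 0.1839i)|11⟩

amp(|b₁b₂…⟩) = product of the factor amplitudes for bits b₁, b₂, …; only kets whose every factor amplitude is nonzero survive.
|00⟩: (-0.3024)(-0.9122) = 0.2758
|01⟩: (-0.3024)(-0.399 + 0.09283i) = (0.1207 - 0.02807i)
|10⟩: (-0.9207 + 0.2467i)(-0.9122) = (0.8399 - 0.225i)
|11⟩: (-0.9207 + 0.2467i)(-0.399 + 0.09283i) = (0.3445 - 0.1839i)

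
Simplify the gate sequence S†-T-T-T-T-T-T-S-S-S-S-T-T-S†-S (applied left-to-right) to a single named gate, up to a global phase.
S†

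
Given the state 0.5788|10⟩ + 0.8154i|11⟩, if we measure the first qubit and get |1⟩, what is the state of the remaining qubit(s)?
0.5788|0⟩ + 0.8154i|1⟩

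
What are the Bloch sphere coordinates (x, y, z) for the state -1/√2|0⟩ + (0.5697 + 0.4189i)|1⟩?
(-0.8057, -0.5924, -0.0000353)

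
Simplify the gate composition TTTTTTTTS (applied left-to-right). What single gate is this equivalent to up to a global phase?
S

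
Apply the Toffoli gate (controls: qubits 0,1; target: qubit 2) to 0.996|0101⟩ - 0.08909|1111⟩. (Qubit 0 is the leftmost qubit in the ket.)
0.996|0101⟩ - 0.08909|1101⟩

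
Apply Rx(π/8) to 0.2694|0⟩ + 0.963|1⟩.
(0.2642 - 0.1879i)|0⟩ + (0.9445 - 0.05256i)|1⟩

Rx(π/8) = [[cos(θ/2), −i·sin(θ/2)], [−i·sin(θ/2), cos(θ/2)]]; θ = π/8, cos(θ/2) ≈ 0.980785, sin(θ/2) ≈ 0.19509.
With a = amp(|0⟩) = 0.2694 and b = amp(|1⟩) = 0.963:
new amp(|0⟩) = (0.980785)·a + (-0.19509i)·b = (0.2642 - 0.1879i)
new amp(|1⟩) = (-0.19509i)·a + (0.980785)·b = (0.9445 - 0.05256i)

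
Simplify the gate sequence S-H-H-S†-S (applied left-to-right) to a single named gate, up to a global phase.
S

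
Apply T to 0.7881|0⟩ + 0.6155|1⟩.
0.7881|0⟩ + (0.4352 + 0.4352i)|1⟩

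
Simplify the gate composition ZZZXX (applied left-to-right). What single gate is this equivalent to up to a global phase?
Z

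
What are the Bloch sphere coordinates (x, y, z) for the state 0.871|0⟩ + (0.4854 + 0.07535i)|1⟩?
(0.8456, 0.1313, 0.5174)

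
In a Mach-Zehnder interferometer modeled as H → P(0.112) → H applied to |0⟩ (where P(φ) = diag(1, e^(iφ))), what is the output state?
(0.9969 + 0.05588i)|0⟩ + (0.003133 - 0.05588i)|1⟩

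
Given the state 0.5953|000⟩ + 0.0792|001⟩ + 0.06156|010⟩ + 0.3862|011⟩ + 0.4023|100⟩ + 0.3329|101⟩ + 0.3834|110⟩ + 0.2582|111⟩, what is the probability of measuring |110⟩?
0.147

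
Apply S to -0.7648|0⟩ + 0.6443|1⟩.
-0.7648|0⟩ + 0.6443i|1⟩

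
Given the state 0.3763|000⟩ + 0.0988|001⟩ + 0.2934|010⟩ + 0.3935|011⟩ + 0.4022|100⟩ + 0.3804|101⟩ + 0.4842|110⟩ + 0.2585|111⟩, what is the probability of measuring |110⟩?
0.2344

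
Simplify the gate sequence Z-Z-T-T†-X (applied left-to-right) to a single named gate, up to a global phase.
X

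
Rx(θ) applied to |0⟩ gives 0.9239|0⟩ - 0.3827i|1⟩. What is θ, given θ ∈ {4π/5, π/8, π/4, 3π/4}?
π/4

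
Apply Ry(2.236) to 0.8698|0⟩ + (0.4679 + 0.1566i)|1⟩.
(-0.04023 - 0.1408i)|0⟩ + (0.9868 + 0.06851i)|1⟩

Ry(2.236) = [[cos(θ/2), −sin(θ/2)], [sin(θ/2), cos(θ/2)]]; θ = 2.236, cos(θ/2) ≈ 0.437482, sin(θ/2) ≈ 0.899227.
With a = amp(|0⟩) = 0.8698 and b = amp(|1⟩) = (0.4679 + 0.1566i):
new amp(|0⟩) = (0.437482)·a + (-0.899227)·b = (-0.04023 - 0.1408i)
new amp(|1⟩) = (0.899227)·a + (0.437482)·b = (0.9868 + 0.06851i)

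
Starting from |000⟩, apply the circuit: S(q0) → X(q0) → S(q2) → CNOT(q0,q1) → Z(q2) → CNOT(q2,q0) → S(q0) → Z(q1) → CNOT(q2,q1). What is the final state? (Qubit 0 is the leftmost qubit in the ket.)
-i|110⟩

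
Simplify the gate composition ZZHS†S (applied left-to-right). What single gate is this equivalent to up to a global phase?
H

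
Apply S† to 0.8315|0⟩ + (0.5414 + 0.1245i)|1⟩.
0.8315|0⟩ + (0.1245 - 0.5414i)|1⟩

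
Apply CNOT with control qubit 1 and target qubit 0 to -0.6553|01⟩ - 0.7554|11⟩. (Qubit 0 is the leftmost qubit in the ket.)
-0.7554|01⟩ - 0.6553|11⟩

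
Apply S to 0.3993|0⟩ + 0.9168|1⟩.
0.3993|0⟩ + 0.9168i|1⟩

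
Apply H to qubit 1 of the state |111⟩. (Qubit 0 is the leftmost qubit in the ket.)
1/√2|101⟩ - 1/√2|111⟩

H on qubit 1 mixes each pair of kets that differ only in qubit 1: amplitudes (a, b) of (|…0…⟩, |…1…⟩) become ((a + b)/√2, (a − b)/√2). Kets absent from the input have amplitude 0.
(|101⟩, |111⟩): (a, b) = (0, 1) → (1/√2, -1/√2)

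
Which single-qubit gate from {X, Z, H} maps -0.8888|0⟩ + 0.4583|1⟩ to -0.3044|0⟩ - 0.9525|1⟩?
H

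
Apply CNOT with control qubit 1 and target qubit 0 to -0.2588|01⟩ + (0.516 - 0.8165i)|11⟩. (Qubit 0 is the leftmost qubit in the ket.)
(0.516 - 0.8165i)|01⟩ - 0.2588|11⟩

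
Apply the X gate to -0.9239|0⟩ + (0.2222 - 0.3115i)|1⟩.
(0.2222 - 0.3115i)|0⟩ - 0.9239|1⟩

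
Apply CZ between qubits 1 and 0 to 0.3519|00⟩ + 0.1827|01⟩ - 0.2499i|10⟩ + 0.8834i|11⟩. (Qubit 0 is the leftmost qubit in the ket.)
0.3519|00⟩ + 0.1827|01⟩ - 0.2499i|10⟩ - 0.8834i|11⟩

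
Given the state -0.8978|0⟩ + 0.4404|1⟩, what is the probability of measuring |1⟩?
0.194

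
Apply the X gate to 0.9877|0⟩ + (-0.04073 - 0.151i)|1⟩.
(-0.04073 - 0.151i)|0⟩ + 0.9877|1⟩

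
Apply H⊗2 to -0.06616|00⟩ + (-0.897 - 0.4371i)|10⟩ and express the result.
(-0.4816 - 0.2186i)|00⟩ + (-0.4816 - 0.2186i)|01⟩ + (0.4154 + 0.2186i)|10⟩ + (0.4154 + 0.2186i)|11⟩

H⊗2 gives amp(|y⟩) = (1/2) Σ_x (−1)^(x·y) amp(|x⟩), where x·y is the number of positions in which both x and y have a 1.
|00⟩: (-0.06616 + (-0.897 - 0.4371i))/2 = (-0.4816 - 0.2186i)
|01⟩: (-0.06616 + (-0.897 - 0.4371i))/2 = (-0.4816 - 0.2186i)
|10⟩: (-0.06616 - (-0.897 - 0.4371i))/2 = (0.4154 + 0.2186i)
|11⟩: (-0.06616 - (-0.897 - 0.4371i))/2 = (0.4154 + 0.2186i)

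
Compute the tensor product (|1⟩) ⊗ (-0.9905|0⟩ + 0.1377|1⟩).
-0.9905|10⟩ + 0.1377|11⟩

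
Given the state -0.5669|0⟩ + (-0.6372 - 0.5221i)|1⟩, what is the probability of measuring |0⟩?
0.3214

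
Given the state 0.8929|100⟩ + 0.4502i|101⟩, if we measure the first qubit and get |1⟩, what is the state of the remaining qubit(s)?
0.8929|00⟩ + 0.4502i|01⟩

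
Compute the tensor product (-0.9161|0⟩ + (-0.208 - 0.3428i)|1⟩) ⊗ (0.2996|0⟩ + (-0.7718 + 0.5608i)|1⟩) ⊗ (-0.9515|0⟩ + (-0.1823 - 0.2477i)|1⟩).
0.2612|000⟩ + (0.05003 + 0.06798i)|001⟩ + (-0.6728 + 0.4888i)|010⟩ + (-0.2562 - 0.08148i)|011⟩ + (0.05929 + 0.09772i)|100⟩ + (-0.01408 + 0.03416i)|101⟩ + (-0.3357 - 0.1408i)|110⟩ + (-0.02767 - 0.1143i)|111⟩

amp(|b₁b₂…⟩) = product of the factor amplitudes for bits b₁, b₂, …; only kets whose every factor amplitude is nonzero survive.
|000⟩: (-0.9161)(0.2996)(-0.9515) = 0.2612
|001⟩: (-0.9161)(0.2996)(-0.1823 - 0.2477i) = (0.05003 + 0.06798i)
|010⟩: (-0.9161)(-0.7718 + 0.5608i)(-0.9515) = (-0.6728 + 0.4888i)
|011⟩: (-0.9161)(-0.7718 + 0.5608i)(-0.1823 - 0.2477i) = (-0.2562 - 0.08148i)
|100⟩: (-0.208 - 0.3428i)(0.2996)(-0.9515) = (0.05929 + 0.09772i)
|101⟩: (-0.208 - 0.3428i)(0.2996)(-0.1823 - 0.2477i) = (-0.01408 + 0.03416i)
|110⟩: (-0.208 - 0.3428i)(-0.7718 + 0.5608i)(-0.9515) = (-0.3357 - 0.1408i)
|111⟩: (-0.208 - 0.3428i)(-0.7718 + 0.5608i)(-0.1823 - 0.2477i) = (-0.02767 - 0.1143i)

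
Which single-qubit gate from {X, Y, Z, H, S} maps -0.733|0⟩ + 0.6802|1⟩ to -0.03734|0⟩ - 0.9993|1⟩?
H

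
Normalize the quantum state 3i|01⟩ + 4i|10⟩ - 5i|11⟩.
0.4243i|01⟩ + 0.5657i|10⟩ - (1/√2)i|11⟩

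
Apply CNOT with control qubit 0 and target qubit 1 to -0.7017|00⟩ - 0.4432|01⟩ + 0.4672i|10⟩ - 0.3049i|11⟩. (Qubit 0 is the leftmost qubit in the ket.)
-0.7017|00⟩ - 0.4432|01⟩ - 0.3049i|10⟩ + 0.4672i|11⟩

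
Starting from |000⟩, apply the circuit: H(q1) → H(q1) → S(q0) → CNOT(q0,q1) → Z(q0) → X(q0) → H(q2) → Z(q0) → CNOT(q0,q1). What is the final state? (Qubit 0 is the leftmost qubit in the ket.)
-1/√2|110⟩ - 1/√2|111⟩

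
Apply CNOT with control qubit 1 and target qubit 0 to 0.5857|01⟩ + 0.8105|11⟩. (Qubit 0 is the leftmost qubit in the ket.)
0.8105|01⟩ + 0.5857|11⟩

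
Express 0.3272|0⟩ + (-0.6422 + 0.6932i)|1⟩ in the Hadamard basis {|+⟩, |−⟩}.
(-0.2227 + 0.4902i)|+⟩ + (0.6855 - 0.4902i)|−⟩

With |ψ⟩ = α|0⟩ + β|1⟩, the Hadamard-basis coefficients are ⟨+|ψ⟩ = (α + β)/√2 and ⟨−|ψ⟩ = (α − β)/√2.
Here α = 0.3272, β = (-0.6422 + 0.6932i): (α + β)/√2 = (-0.2227 + 0.4902i), (α − β)/√2 = (0.6855 - 0.4902i).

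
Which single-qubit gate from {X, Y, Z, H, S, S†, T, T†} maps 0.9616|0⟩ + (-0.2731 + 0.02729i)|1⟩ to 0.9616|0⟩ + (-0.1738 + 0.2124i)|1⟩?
T†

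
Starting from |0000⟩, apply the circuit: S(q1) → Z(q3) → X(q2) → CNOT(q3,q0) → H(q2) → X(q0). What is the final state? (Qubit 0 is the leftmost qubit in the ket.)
1/√2|1000⟩ - 1/√2|1010⟩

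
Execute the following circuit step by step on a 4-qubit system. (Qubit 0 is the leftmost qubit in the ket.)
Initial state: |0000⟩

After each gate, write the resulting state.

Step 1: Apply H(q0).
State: 1/√2|0000⟩ + 1/√2|1000⟩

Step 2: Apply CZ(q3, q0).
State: 1/√2|0000⟩ + 1/√2|1000⟩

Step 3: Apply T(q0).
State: 1/√2|0000⟩ + (1/2 + (1/2)i)|1000⟩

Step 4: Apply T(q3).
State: 1/√2|0000⟩ + (1/2 + (1/2)i)|1000⟩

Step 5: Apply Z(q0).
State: 1/√2|0000⟩ + (-1/2 - (1/2)i)|1000⟩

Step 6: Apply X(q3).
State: 1/√2|0001⟩ + (-1/2 - (1/2)i)|1001⟩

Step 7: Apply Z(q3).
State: -1/√2|0001⟩ + (1/2 + (1/2)i)|1001⟩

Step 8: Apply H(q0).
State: (-0.1464 + (1/√8)i)|0001⟩ + (-0.8536 - (1/√8)i)|1001⟩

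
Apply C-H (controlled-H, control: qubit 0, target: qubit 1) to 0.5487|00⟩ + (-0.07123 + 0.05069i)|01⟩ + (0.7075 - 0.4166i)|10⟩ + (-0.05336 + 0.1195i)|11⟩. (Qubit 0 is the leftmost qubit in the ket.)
0.5487|00⟩ + (-0.07123 + 0.05069i)|01⟩ + (0.4625 - 0.2101i)|10⟩ + (0.538 - 0.3791i)|11⟩

C-H leaves the control-|0⟩ kets |00⟩, |01⟩ unchanged and applies H to qubit 1 on the control-|1⟩ pair (|10⟩, |11⟩).
H = [[1/√2, 1/√2], [1/√2, -1/√2]].
With a = amp(|10⟩) = (0.7075 - 0.4166i) and b = amp(|11⟩) = (-0.05336 + 0.1195i):
new amp(|10⟩) = (1/√2)·a + (1/√2)·b = (0.4625 - 0.2101i)
new amp(|11⟩) = (1/√2)·a + (-1/√2)·b = (0.538 - 0.3791i)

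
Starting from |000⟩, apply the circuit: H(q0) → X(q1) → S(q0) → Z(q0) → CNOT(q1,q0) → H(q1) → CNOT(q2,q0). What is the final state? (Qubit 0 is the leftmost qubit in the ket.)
-(1/2)i|000⟩ + (1/2)i|010⟩ + 1/2|100⟩ - 1/2|110⟩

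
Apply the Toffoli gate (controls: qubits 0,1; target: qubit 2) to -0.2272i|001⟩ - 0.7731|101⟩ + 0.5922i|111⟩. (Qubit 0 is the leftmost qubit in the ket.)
-0.2272i|001⟩ - 0.7731|101⟩ + 0.5922i|110⟩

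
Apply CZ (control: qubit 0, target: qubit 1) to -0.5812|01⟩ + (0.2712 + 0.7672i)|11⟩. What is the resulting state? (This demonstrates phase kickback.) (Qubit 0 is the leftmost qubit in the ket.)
-0.5812|01⟩ + (-0.2712 - 0.7672i)|11⟩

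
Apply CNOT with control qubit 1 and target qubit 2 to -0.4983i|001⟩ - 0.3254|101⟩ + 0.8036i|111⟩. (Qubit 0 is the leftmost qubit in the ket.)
-0.4983i|001⟩ - 0.3254|101⟩ + 0.8036i|110⟩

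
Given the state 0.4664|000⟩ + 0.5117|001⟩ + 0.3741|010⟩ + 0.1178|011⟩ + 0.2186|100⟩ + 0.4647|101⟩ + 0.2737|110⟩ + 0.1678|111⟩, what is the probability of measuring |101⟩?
0.2159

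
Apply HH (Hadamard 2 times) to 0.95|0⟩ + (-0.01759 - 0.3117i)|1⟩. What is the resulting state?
0.95|0⟩ + (-0.01759 - 0.3117i)|1⟩

H² = I, so an even number of Hadamards cancels: H^2 = I and the state is unchanged.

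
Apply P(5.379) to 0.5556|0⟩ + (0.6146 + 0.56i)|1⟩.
0.5556|0⟩ + (0.8201 - 0.1368i)|1⟩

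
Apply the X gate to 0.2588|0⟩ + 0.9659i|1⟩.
0.9659i|0⟩ + 0.2588|1⟩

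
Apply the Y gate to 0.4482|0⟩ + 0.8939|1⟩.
-0.8939i|0⟩ + 0.4482i|1⟩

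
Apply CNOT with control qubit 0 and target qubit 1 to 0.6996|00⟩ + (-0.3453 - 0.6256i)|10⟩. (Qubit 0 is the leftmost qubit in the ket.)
0.6996|00⟩ + (-0.3453 - 0.6256i)|11⟩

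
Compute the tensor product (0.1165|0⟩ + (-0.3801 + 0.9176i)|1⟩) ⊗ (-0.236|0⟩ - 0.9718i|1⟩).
-0.02749|00⟩ - 0.1132i|01⟩ + (0.0897 - 0.2166i)|10⟩ + (0.8917 + 0.3694i)|11⟩

amp(|b₁b₂…⟩) = product of the factor amplitudes for bits b₁, b₂, …; only kets whose every factor amplitude is nonzero survive.
|00⟩: (0.1165)(-0.236) = -0.02749
|01⟩: (0.1165)(-0.9718i) = -0.1132i
|10⟩: (-0.3801 + 0.9176i)(-0.236) = (0.0897 - 0.2166i)
|11⟩: (-0.3801 + 0.9176i)(-0.9718i) = (0.8917 + 0.3694i)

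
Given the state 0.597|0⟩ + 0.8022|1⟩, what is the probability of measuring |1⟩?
0.6435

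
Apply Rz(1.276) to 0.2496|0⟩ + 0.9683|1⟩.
(0.2005 - 0.1487i)|0⟩ + (0.7778 + 0.5767i)|1⟩

Rz(1.276) = [[e^(−iθ/2), 0], [0, e^(iθ/2)]] with e^(±iθ/2) = cos(θ/2) ± i·sin(θ/2); θ = 1.276, cos(θ/2) ≈ 0.803289, sin(θ/2) ≈ 0.59559.
With a = amp(|0⟩) = 0.2496 and b = amp(|1⟩) = 0.9683:
new amp(|0⟩) = (0.803289 - 0.59559i)·a = (0.2005 - 0.1487i)
new amp(|1⟩) = (0.803289 + 0.59559i)·b = (0.7778 + 0.5767i)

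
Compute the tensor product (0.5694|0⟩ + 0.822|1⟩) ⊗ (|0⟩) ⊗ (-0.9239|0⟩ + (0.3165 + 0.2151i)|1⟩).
-0.5261|000⟩ + (0.1802 + 0.1225i)|001⟩ - 0.7594|100⟩ + (0.2602 + 0.1768i)|101⟩

amp(|b₁b₂…⟩) = product of the factor amplitudes for bits b₁, b₂, …; only kets whose every factor amplitude is nonzero survive.
|000⟩: (0.5694)(1)(-0.9239) = -0.5261
|001⟩: (0.5694)(1)(0.3165 + 0.2151i) = (0.1802 + 0.1225i)
|100⟩: (0.822)(1)(-0.9239) = -0.7594
|101⟩: (0.822)(1)(0.3165 + 0.2151i) = (0.2602 + 0.1768i)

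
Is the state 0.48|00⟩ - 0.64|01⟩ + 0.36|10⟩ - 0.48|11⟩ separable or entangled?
Separable

Writing the state as a|00⟩ + b|01⟩ + c|10⟩ + d|11⟩, it is a product state iff ad − bc = 0.
Here (a, b, c, d) = (0.48, -0.64, 0.36, -0.48): ad − bc = (0.48)(-0.48) − (-0.64)(0.36) = 0, so the state is separable.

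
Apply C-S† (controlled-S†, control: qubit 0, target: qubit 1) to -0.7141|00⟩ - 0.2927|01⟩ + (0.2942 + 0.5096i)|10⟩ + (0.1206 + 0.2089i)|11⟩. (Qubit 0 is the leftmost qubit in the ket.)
-0.7141|00⟩ - 0.2927|01⟩ + (0.2942 + 0.5096i)|10⟩ + (0.2089 - 0.1206i)|11⟩

C-S† leaves the control-|0⟩ kets |00⟩, |01⟩ unchanged and applies S† to qubit 1 on the control-|1⟩ pair (|10⟩, |11⟩).
S† = [[1, 0], [0, -i]].
With a = amp(|10⟩) = (0.2942 + 0.5096i) and b = amp(|11⟩) = (0.1206 + 0.2089i):
new amp(|10⟩) = (1)·a = (0.2942 + 0.5096i)
new amp(|11⟩) = (-i)·b = (0.2089 - 0.1206i)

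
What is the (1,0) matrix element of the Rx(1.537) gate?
-0.6951i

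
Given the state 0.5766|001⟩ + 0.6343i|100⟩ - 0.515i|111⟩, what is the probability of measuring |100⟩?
0.4023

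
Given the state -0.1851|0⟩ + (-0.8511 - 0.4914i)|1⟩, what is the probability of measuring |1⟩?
0.9658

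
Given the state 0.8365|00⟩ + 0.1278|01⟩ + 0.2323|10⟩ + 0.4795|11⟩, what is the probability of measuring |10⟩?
0.05396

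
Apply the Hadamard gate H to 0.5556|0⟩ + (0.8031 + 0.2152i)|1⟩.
(0.9607 + 0.1522i)|0⟩ + (-0.175 - 0.1522i)|1⟩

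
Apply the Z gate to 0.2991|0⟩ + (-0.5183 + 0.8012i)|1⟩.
0.2991|0⟩ + (0.5183 - 0.8012i)|1⟩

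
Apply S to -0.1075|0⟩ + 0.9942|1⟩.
-0.1075|0⟩ + 0.9942i|1⟩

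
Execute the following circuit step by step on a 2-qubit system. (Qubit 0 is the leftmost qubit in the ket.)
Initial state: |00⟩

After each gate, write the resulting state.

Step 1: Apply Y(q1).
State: i|01⟩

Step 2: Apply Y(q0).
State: -|11⟩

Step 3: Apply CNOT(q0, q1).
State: -|10⟩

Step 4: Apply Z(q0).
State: |10⟩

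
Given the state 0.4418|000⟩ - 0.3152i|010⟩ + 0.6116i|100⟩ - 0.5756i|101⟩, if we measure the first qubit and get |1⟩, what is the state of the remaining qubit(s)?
0.7282i|00⟩ - 0.6853i|01⟩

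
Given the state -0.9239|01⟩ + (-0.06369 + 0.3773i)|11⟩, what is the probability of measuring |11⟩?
0.1464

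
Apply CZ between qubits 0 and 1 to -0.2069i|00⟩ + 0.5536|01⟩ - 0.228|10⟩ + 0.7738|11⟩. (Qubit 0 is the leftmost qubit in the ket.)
-0.2069i|00⟩ + 0.5536|01⟩ - 0.228|10⟩ - 0.7738|11⟩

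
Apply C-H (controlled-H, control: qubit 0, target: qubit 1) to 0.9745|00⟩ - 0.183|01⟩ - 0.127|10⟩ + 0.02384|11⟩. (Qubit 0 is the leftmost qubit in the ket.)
0.9745|00⟩ - 0.183|01⟩ - 0.07295|10⟩ - 0.1067|11⟩

C-H leaves the control-|0⟩ kets |00⟩, |01⟩ unchanged and applies H to qubit 1 on the control-|1⟩ pair (|10⟩, |11⟩).
H = [[1/√2, 1/√2], [1/√2, -1/√2]].
With a = amp(|10⟩) = -0.127 and b = amp(|11⟩) = 0.02384:
new amp(|10⟩) = (1/√2)·a + (1/√2)·b = -0.07295
new amp(|11⟩) = (1/√2)·a + (-1/√2)·b = -0.1067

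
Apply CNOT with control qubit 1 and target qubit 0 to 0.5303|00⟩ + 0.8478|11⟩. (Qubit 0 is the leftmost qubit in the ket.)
0.5303|00⟩ + 0.8478|01⟩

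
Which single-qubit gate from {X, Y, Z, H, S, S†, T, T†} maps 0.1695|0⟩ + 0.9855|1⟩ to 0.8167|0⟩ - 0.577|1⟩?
H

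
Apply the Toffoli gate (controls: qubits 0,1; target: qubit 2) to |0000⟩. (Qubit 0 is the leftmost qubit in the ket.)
|0000⟩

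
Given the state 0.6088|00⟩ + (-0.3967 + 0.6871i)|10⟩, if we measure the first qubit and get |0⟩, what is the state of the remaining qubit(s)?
|0⟩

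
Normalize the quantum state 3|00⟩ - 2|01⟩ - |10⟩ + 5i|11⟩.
0.4804|00⟩ - 0.3203|01⟩ - 0.1601|10⟩ + 0.8006i|11⟩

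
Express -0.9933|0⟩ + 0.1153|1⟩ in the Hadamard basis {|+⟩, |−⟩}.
-0.6208|+⟩ - 0.7839|−⟩

With |ψ⟩ = α|0⟩ + β|1⟩, the Hadamard-basis coefficients are ⟨+|ψ⟩ = (α + β)/√2 and ⟨−|ψ⟩ = (α − β)/√2.
Here α = -0.9933, β = 0.1153: (α + β)/√2 = -0.6208, (α − β)/√2 = -0.7839.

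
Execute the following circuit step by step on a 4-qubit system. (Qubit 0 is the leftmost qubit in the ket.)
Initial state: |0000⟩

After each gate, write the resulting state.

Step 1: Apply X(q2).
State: |0010⟩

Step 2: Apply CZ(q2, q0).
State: |0010⟩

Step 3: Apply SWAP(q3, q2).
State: |0001⟩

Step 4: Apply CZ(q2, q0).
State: |0001⟩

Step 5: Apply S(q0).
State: |0001⟩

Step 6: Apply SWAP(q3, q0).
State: |1000⟩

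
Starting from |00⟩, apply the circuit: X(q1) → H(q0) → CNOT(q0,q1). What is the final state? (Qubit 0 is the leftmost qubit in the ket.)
1/√2|01⟩ + 1/√2|10⟩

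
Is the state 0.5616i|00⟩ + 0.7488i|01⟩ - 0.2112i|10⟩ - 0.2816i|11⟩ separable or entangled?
Separable

Writing the state as a|00⟩ + b|01⟩ + c|10⟩ + d|11⟩, it is a product state iff ad − bc = 0.
Here (a, b, c, d) = (0.5616i, 0.7488i, -0.2112i, -0.2816i): ad − bc = (0.5616i)(-0.2816i) − (0.7488i)(-0.2112i) = 0, so the state is separable.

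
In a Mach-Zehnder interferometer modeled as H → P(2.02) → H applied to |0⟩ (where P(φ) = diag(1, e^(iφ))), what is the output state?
(0.2829 + 0.4504i)|0⟩ + (0.7171 - 0.4504i)|1⟩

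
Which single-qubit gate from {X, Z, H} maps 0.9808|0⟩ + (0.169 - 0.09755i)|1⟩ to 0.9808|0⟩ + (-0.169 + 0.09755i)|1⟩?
Z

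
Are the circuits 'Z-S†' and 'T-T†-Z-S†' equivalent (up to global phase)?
Yes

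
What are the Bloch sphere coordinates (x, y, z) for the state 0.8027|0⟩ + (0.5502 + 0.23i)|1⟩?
(0.8833, 0.3692, 0.2887)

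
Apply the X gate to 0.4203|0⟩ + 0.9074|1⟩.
0.9074|0⟩ + 0.4203|1⟩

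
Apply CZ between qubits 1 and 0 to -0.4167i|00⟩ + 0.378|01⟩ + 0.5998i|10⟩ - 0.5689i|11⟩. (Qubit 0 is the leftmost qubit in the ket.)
-0.4167i|00⟩ + 0.378|01⟩ + 0.5998i|10⟩ + 0.5689i|11⟩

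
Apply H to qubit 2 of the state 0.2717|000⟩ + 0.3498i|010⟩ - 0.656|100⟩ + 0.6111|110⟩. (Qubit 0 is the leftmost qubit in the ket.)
0.1921|000⟩ + 0.1921|001⟩ + 0.2473i|010⟩ + 0.2473i|011⟩ - 0.4639|100⟩ - 0.4639|101⟩ + 0.4321|110⟩ + 0.4321|111⟩

H on qubit 2 mixes each pair of kets that differ only in qubit 2: amplitudes (a, b) of (|…0…⟩, |…1…⟩) become ((a + b)/√2, (a − b)/√2). Kets absent from the input have amplitude 0.
(|000⟩, |001⟩): (a, b) = (0.2717, 0) → (0.1921, 0.1921)
(|010⟩, |011⟩): (a, b) = (0.3498i, 0) → (0.2473i, 0.2473i)
(|100⟩, |101⟩): (a, b) = (-0.656, 0) → (-0.4639, -0.4639)
(|110⟩, |111⟩): (a, b) = (0.6111, 0) → (0.4321, 0.4321)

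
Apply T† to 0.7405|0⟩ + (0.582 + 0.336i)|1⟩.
0.7405|0⟩ + (0.6491 - 0.1739i)|1⟩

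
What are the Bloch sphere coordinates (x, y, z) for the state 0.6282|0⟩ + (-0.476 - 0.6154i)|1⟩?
(-0.598, -0.7732, -0.2107)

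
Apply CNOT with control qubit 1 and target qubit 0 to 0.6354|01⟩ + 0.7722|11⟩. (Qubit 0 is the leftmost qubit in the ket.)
0.7722|01⟩ + 0.6354|11⟩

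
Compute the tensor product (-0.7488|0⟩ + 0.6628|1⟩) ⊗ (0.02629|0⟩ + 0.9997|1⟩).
-0.01969|00⟩ - 0.7486|01⟩ + 0.01743|10⟩ + 0.6626|11⟩

amp(|b₁b₂…⟩) = product of the factor amplitudes for bits b₁, b₂, …; only kets whose every factor amplitude is nonzero survive.
|00⟩: (-0.7488)(0.02629) = -0.01969
|01⟩: (-0.7488)(0.9997) = -0.7486
|10⟩: (0.6628)(0.02629) = 0.01743
|11⟩: (0.6628)(0.9997) = 0.6626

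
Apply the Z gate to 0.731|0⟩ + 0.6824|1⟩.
0.731|0⟩ - 0.6824|1⟩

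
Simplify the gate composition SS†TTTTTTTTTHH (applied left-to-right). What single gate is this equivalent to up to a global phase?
T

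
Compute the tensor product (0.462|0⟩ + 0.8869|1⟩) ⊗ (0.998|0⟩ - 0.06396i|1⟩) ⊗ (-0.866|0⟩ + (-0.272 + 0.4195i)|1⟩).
-0.3993|000⟩ + (-0.1254 + 0.1934i)|001⟩ + 0.02559i|010⟩ + (0.0124 + 0.008037i)|011⟩ - 0.7665|100⟩ + (-0.2408 + 0.3713i)|101⟩ + 0.04912i|110⟩ + (0.0238 + 0.01543i)|111⟩

amp(|b₁b₂…⟩) = product of the factor amplitudes for bits b₁, b₂, …; only kets whose every factor amplitude is nonzero survive.
|000⟩: (0.462)(0.998)(-0.866) = -0.3993
|001⟩: (0.462)(0.998)(-0.272 + 0.4195i) = (-0.1254 + 0.1934i)
|010⟩: (0.462)(-0.06396i)(-0.866) = 0.02559i
|011⟩: (0.462)(-0.06396i)(-0.272 + 0.4195i) = (0.0124 + 0.008037i)
|100⟩: (0.8869)(0.998)(-0.866) = -0.7665
|101⟩: (0.8869)(0.998)(-0.272 + 0.4195i) = (-0.2408 + 0.3713i)
|110⟩: (0.8869)(-0.06396i)(-0.866) = 0.04912i
|111⟩: (0.8869)(-0.06396i)(-0.272 + 0.4195i) = (0.0238 + 0.01543i)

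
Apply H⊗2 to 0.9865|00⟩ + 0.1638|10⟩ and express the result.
0.5752|00⟩ + 0.5752|01⟩ + 0.4114|10⟩ + 0.4114|11⟩

H⊗2 gives amp(|y⟩) = (1/2) Σ_x (−1)^(x·y) amp(|x⟩), where x·y is the number of positions in which both x and y have a 1.
|00⟩: (0.9865 + 0.1638)/2 = 0.5752
|01⟩: (0.9865 + 0.1638)/2 = 0.5752
|10⟩: (0.9865 - 0.1638)/2 = 0.4114
|11⟩: (0.9865 - 0.1638)/2 = 0.4114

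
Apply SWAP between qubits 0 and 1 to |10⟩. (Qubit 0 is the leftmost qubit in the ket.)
|01⟩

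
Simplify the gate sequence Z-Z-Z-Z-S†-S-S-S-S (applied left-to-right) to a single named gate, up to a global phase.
S†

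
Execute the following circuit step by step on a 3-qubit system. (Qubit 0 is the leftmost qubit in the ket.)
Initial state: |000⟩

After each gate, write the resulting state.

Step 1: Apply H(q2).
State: 1/√2|000⟩ + 1/√2|001⟩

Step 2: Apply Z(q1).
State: 1/√2|000⟩ + 1/√2|001⟩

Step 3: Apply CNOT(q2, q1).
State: 1/√2|000⟩ + 1/√2|011⟩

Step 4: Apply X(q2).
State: 1/√2|001⟩ + 1/√2|010⟩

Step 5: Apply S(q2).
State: (1/√2)i|001⟩ + 1/√2|010⟩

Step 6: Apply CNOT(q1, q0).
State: (1/√2)i|001⟩ + 1/√2|110⟩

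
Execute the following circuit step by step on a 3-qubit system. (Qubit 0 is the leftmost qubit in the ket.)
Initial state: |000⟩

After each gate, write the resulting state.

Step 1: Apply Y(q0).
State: i|100⟩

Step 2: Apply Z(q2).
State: i|100⟩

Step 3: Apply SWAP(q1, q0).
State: i|010⟩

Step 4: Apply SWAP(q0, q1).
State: i|100⟩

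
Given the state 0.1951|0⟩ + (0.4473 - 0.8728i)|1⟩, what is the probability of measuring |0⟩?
0.03806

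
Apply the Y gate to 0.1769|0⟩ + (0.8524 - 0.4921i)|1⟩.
(-0.4921 - 0.8524i)|0⟩ + 0.1769i|1⟩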